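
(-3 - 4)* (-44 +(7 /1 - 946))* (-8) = -55048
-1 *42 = -42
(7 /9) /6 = 7 /54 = 0.13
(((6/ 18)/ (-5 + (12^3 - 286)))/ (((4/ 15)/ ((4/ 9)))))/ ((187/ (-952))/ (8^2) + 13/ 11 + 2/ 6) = 197120/ 770966307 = 0.00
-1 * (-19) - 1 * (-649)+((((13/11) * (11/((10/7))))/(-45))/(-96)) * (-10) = 2885669/4320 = 667.98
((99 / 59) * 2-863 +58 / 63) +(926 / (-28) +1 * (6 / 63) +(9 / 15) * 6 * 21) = -816.10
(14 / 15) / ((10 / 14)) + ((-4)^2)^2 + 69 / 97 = 1877081 / 7275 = 258.02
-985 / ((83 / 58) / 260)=-14853800 / 83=-178961.45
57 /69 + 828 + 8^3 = 30839 /23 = 1340.83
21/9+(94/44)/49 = 7687/3234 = 2.38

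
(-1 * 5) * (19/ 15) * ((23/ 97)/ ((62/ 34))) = -7429/ 9021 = -0.82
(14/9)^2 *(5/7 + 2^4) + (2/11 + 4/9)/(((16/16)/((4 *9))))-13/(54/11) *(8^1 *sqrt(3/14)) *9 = 6236/99-286 *sqrt(42)/21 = -25.27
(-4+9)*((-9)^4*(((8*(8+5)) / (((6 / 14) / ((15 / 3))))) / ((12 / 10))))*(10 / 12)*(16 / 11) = 442260000 / 11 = 40205454.55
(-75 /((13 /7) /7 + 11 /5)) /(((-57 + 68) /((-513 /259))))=1346625 /245828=5.48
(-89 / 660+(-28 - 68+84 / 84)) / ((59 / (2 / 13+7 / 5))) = -2.51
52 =52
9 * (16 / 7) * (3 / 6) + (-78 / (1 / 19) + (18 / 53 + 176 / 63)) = -4903592 / 3339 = -1468.58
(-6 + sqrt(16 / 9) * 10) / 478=11 / 717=0.02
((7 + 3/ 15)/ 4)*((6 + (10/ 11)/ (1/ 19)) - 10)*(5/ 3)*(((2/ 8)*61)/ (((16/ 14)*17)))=93513/ 2992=31.25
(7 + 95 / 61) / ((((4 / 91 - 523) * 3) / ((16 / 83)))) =-2912 / 2769461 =-0.00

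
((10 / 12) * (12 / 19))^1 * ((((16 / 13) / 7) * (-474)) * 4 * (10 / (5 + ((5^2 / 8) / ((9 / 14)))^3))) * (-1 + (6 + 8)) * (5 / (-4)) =35383910400 / 148764623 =237.85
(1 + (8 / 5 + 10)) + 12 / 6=73 / 5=14.60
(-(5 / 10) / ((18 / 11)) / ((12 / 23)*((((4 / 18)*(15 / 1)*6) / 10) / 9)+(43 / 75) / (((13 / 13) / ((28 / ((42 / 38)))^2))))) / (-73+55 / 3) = 56925 / 3748557184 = 0.00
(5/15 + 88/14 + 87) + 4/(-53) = 104114/1113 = 93.54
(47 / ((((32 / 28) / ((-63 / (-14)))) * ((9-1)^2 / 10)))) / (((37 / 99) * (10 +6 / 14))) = 10259865 / 1382912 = 7.42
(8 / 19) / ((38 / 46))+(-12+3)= -8.49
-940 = -940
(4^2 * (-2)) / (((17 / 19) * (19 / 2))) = -64 / 17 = -3.76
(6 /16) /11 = 3 /88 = 0.03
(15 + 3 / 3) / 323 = 16 / 323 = 0.05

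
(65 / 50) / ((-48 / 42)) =-91 / 80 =-1.14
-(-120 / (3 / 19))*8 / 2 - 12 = 3028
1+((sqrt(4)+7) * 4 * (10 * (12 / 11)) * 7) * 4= 120971 / 11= 10997.36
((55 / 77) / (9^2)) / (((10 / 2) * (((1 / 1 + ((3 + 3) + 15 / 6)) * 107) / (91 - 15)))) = 8 / 60669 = 0.00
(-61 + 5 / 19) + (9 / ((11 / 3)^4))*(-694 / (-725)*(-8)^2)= -11634186634 / 201679775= -57.69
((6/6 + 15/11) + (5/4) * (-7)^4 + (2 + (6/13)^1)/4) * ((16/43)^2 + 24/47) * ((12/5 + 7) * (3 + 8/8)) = 8812052632/120185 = 73320.74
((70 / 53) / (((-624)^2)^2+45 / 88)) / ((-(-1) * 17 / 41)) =36080 / 1717306373932119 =0.00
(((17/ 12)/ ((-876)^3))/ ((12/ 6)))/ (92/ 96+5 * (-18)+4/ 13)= 221/ 18610448794560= 0.00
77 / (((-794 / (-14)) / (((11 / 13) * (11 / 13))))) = 65219 / 67093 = 0.97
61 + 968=1029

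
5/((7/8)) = 40/7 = 5.71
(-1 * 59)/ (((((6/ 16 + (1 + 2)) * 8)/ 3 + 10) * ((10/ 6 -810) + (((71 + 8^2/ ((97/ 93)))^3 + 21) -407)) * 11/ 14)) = -1130801847/ 663143324063891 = -0.00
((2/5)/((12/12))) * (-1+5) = 8/5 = 1.60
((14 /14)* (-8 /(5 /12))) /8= -12 /5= -2.40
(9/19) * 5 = 45/19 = 2.37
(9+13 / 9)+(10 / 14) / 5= 667 / 63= 10.59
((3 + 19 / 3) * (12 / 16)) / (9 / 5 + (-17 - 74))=-35 / 446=-0.08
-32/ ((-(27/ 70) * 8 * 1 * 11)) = 280/ 297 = 0.94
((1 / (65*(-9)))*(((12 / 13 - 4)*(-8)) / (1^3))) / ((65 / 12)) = -256 / 32955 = -0.01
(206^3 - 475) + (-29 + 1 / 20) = 174826241 / 20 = 8741312.05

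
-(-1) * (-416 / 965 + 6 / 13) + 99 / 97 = 1279009 / 1216865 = 1.05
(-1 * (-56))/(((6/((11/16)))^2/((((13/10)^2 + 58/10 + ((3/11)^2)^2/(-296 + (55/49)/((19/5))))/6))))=2348090292107/2558317132800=0.92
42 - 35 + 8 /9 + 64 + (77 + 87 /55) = 150.47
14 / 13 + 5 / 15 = 55 / 39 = 1.41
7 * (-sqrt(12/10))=-7.67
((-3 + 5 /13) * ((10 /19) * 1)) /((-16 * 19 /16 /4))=1360 /4693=0.29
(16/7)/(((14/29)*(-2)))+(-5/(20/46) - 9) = -2241/98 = -22.87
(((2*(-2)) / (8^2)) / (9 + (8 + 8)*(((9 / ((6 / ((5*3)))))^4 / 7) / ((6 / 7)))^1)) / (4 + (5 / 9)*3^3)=-1 / 207767736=-0.00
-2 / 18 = -1 / 9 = -0.11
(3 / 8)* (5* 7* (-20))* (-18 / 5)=945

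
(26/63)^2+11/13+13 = 723208/51597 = 14.02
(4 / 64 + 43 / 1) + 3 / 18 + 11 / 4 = 45.98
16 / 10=8 / 5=1.60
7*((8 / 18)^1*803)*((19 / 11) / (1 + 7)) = 9709 / 18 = 539.39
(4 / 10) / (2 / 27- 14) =-27 / 940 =-0.03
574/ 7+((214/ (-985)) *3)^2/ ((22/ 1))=875349032/ 10672475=82.02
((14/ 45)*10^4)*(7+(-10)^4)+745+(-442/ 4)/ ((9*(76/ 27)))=42590805193/ 1368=31133629.53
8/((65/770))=1232/13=94.77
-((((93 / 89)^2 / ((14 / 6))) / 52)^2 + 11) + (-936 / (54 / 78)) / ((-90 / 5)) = 4796650311738991 / 74817863671824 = 64.11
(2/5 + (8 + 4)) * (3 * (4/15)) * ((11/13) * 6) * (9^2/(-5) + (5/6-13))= -2321528/1625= -1428.63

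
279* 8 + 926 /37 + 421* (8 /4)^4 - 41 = 331225 /37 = 8952.03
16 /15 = 1.07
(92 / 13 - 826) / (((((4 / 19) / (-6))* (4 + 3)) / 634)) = 2113874.44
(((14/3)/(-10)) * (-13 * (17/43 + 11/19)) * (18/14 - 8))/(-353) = 486356/4326015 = 0.11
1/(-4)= -1/4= -0.25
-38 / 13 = -2.92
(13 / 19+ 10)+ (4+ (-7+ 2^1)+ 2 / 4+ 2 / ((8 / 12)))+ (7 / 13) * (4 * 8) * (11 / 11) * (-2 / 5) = 15541 / 2470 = 6.29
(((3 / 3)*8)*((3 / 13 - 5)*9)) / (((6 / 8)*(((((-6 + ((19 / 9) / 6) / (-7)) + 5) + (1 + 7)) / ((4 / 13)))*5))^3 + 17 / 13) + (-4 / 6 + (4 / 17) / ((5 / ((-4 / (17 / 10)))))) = -43655609614501070366 / 56115607992180315069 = -0.78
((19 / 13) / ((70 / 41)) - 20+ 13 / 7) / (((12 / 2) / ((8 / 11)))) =-31462 / 15015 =-2.10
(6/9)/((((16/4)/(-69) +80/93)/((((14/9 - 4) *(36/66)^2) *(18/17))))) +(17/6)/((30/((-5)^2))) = 1656953/962676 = 1.72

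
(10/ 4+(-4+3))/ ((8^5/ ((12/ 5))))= 0.00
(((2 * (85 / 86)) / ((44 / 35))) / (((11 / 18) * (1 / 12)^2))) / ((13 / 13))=1927800 / 5203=370.52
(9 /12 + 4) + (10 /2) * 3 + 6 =103 /4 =25.75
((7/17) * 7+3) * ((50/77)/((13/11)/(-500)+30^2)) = 2500000/589048453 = 0.00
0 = 0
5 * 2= 10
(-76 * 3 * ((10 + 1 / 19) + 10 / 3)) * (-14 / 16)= 5341 / 2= 2670.50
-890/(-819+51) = 445/384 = 1.16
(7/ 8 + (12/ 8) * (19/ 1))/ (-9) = -235/ 72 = -3.26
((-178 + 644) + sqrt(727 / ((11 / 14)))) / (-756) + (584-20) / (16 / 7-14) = -755725 / 15498-sqrt(111958) / 8316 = -48.80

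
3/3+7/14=3/2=1.50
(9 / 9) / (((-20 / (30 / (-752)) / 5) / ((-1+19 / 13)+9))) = 1845 / 19552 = 0.09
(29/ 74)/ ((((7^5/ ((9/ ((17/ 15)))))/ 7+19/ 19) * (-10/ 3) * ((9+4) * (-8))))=2349/ 630333184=0.00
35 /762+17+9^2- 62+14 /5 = 148003 /3810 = 38.85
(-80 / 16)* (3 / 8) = -15 / 8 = -1.88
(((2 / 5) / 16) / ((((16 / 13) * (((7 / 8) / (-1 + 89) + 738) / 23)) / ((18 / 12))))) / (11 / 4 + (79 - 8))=9867 / 766349525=0.00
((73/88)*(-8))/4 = -73/44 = -1.66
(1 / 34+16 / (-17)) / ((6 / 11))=-341 / 204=-1.67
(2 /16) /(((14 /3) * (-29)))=-3 /3248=-0.00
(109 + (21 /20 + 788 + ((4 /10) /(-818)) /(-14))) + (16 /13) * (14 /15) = 2008036703 /2233140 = 899.20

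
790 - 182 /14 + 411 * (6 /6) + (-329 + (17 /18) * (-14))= 7612 /9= 845.78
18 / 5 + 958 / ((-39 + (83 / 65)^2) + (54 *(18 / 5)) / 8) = -38487634 / 552185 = -69.70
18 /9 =2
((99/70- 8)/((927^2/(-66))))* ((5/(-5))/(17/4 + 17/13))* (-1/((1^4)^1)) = 263692/2897370945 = 0.00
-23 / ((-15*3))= 23 / 45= 0.51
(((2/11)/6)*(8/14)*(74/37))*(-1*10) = -80/231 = -0.35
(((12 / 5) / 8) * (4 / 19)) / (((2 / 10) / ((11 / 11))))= 0.32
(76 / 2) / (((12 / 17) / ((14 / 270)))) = 2261 / 810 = 2.79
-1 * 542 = -542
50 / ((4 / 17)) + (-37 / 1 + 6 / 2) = 357 / 2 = 178.50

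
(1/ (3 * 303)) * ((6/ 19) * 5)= 10/ 5757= 0.00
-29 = -29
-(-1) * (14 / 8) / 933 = 7 / 3732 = 0.00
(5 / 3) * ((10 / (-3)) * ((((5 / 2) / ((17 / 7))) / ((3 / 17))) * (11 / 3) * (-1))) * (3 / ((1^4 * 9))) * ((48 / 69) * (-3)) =-154000 / 1863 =-82.66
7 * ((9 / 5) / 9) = 7 / 5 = 1.40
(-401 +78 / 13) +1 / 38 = -15009 / 38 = -394.97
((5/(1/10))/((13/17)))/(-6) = -425/39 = -10.90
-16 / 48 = -1 / 3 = -0.33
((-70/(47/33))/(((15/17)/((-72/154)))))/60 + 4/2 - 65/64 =21333/15040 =1.42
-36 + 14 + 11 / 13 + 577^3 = 2497300154 / 13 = 192100011.85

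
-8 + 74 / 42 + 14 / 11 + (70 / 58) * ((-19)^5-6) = -20019342188 / 6699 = -2988407.55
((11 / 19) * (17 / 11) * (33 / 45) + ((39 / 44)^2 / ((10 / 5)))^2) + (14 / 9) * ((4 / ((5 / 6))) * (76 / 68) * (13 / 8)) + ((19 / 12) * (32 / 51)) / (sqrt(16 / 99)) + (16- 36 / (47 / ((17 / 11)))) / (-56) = 38 * sqrt(11) / 51 + 337119962405621 / 23897935057920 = 16.58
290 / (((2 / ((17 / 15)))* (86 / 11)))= 5423 / 258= 21.02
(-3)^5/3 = -81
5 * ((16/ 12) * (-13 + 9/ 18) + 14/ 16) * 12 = -1895/ 2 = -947.50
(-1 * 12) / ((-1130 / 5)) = 6 / 113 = 0.05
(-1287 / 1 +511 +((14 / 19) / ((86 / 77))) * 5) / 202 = -631297 / 165034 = -3.83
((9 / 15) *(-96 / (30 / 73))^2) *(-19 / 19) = -4092672 / 125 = -32741.38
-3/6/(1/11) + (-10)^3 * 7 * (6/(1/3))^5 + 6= -13226975999.50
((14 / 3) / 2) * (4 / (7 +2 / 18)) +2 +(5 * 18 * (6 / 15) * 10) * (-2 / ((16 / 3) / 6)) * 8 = -103627 / 16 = -6476.69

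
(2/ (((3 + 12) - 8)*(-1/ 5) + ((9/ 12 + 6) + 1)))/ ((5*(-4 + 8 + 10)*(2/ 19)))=0.04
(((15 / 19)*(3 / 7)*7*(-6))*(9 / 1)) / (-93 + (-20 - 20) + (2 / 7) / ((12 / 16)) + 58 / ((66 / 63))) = 280665 / 169537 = 1.66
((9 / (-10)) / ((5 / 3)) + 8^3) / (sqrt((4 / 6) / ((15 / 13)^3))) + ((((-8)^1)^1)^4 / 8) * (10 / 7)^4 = 230157 * sqrt(130) / 3380 + 5120000 / 2401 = 2908.83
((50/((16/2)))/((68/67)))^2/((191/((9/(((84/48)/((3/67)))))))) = 1130625/24729152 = 0.05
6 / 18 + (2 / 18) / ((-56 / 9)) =53 / 168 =0.32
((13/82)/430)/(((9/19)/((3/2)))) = 247/211560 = 0.00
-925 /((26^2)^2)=-925 /456976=-0.00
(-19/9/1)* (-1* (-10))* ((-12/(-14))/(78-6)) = -95/378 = -0.25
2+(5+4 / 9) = 67 / 9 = 7.44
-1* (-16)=16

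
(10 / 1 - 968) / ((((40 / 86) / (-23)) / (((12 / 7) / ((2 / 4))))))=5684772 / 35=162422.06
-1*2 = -2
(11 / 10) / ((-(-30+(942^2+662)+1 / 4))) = -22 / 17759925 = -0.00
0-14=-14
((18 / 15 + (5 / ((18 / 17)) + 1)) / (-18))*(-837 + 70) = 477841 / 1620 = 294.96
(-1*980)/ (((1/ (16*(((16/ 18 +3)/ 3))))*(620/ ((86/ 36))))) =-589960/ 7533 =-78.32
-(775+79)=-854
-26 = -26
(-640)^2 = 409600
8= 8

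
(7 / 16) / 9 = 7 / 144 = 0.05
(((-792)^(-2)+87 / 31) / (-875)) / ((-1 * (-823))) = -54571999 / 14002963128000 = -0.00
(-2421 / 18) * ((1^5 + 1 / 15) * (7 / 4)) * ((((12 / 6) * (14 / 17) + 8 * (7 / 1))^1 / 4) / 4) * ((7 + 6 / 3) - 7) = -92267 / 51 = -1809.16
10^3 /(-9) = -1000 /9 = -111.11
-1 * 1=-1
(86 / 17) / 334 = 43 / 2839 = 0.02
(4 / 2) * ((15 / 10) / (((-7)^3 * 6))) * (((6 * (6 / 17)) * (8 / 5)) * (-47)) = 6768 / 29155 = 0.23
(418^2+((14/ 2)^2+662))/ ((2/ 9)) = 1578915/ 2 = 789457.50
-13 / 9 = -1.44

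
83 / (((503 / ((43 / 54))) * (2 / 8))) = 0.53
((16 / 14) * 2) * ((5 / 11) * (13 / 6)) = 520 / 231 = 2.25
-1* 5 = -5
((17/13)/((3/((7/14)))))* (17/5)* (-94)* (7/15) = -95081/2925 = -32.51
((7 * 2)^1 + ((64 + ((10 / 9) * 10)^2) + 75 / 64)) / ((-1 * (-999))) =1050427 / 5178816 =0.20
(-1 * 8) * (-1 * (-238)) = -1904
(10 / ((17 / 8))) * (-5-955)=-4517.65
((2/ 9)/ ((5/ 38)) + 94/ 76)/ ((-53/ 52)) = -130078/ 45315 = -2.87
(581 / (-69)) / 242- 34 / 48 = -16545 / 22264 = -0.74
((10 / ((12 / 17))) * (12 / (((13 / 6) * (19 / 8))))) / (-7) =-8160 / 1729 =-4.72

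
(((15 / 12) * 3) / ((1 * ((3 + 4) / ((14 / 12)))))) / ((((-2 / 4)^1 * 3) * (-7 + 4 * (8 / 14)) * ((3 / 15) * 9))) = 175 / 3564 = 0.05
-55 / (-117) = 55 / 117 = 0.47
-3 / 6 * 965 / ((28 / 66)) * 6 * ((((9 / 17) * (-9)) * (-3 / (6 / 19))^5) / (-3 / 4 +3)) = -2128987061685 / 1904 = -1118165473.57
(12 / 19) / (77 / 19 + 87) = 6 / 865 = 0.01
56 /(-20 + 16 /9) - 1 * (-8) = 202 /41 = 4.93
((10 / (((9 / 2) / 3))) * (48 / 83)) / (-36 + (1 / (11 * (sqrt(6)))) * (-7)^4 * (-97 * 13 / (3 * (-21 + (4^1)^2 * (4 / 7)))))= 6247549440 / 449111488922233 + 223804701120 * sqrt(6) / 449111488922233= 0.00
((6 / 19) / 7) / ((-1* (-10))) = 3 / 665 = 0.00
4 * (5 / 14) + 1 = 17 / 7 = 2.43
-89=-89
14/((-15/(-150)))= 140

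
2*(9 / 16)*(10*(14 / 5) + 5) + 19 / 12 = 929 / 24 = 38.71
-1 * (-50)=50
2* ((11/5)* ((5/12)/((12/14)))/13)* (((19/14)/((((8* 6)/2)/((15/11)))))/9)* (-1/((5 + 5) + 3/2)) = -95/775008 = -0.00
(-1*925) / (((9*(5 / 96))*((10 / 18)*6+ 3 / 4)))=-483.27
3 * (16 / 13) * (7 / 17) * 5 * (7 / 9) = 3920 / 663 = 5.91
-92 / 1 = -92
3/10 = 0.30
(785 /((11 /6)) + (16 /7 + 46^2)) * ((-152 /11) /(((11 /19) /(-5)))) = 2831366320 /9317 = 303892.49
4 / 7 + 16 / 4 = 32 / 7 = 4.57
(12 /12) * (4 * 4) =16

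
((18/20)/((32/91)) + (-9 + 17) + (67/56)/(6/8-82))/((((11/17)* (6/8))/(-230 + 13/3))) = -1963308801/400400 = -4903.37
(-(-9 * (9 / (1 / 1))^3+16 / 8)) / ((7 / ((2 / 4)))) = 937 / 2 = 468.50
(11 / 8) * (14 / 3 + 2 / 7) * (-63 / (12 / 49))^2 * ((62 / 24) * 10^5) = 232829471875 / 2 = 116414735937.50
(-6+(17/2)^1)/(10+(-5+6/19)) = 0.47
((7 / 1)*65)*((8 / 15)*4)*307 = 893984 / 3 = 297994.67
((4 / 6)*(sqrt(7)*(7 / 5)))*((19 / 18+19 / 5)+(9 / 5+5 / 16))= 35119*sqrt(7) / 5400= 17.21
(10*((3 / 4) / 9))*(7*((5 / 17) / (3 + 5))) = 175 / 816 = 0.21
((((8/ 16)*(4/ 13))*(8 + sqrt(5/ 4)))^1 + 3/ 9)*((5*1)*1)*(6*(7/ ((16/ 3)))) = 315*sqrt(5)/ 104 + 6405/ 104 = 68.36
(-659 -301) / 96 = -10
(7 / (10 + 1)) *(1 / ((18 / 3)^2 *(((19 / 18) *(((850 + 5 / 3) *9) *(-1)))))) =-1 / 457710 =-0.00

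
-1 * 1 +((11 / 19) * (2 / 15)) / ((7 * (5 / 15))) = -0.97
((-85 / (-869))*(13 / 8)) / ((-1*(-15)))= 221 / 20856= 0.01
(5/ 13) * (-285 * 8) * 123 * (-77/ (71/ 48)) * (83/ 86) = 215075044800/ 39689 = 5419008.91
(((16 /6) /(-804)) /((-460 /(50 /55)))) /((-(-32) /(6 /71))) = 1 /57769008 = 0.00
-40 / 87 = -0.46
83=83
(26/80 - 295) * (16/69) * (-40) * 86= 5406304/23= 235056.70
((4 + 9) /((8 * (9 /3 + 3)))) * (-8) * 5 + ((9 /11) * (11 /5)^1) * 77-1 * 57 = 2123 /30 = 70.77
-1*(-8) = 8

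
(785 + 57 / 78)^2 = 617372.84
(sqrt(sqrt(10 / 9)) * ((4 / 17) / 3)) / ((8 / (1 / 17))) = 10^(1 / 4) * sqrt(3) / 5202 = 0.00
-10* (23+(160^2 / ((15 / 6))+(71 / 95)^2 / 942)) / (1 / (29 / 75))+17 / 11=-27832116700804 / 701377875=-39682.06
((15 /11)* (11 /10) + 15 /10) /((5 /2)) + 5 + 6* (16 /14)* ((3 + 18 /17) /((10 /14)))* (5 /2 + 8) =35303 /85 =415.33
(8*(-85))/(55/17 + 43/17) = -5780/49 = -117.96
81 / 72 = 1.12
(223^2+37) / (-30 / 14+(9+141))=348362 / 1035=336.58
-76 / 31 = -2.45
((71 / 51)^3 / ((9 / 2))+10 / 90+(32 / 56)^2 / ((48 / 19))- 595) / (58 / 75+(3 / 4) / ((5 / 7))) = -3475782286100 / 10666334259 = -325.86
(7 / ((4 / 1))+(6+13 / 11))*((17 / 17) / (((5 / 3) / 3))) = 16.08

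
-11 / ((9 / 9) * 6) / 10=-11 / 60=-0.18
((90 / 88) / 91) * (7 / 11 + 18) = 9225 / 44044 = 0.21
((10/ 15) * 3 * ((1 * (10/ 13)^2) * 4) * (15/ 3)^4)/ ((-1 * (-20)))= 25000/ 169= 147.93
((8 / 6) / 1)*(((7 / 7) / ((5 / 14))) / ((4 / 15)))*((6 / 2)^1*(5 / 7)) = 30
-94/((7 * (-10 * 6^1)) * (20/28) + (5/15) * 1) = 282/899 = 0.31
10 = 10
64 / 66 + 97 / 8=13.09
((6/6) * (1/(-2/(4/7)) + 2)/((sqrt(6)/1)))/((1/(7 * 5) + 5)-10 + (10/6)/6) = -180 * sqrt(6)/2957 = -0.15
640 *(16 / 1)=10240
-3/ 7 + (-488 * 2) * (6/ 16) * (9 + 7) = -40995/ 7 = -5856.43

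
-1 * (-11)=11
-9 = -9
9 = 9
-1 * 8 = -8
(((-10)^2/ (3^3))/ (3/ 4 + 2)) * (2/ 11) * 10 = 8000/ 3267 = 2.45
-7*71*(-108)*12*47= 30273264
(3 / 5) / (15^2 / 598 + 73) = 0.01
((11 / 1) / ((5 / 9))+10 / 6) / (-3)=-322 / 45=-7.16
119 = 119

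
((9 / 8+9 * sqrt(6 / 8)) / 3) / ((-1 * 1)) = -3 * sqrt(3) / 2 - 3 / 8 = -2.97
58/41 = 1.41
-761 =-761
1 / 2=0.50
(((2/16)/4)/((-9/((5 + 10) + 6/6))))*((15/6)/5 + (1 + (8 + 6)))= -31/36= -0.86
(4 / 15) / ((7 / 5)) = 4 / 21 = 0.19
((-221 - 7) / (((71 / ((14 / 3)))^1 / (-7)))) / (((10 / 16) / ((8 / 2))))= 238336 / 355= 671.37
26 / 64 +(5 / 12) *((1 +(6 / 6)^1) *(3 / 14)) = 131 / 224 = 0.58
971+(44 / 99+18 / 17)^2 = 22783039 / 23409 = 973.26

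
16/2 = 8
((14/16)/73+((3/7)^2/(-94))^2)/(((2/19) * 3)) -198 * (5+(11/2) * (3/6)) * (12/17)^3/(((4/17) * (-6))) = 2053498989023323/5370934006704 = 382.34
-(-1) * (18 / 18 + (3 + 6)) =10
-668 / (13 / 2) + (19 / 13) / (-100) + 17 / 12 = -98833 / 975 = -101.37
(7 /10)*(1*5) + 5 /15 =23 /6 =3.83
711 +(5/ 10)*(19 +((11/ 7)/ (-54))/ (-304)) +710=328763243/ 229824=1430.50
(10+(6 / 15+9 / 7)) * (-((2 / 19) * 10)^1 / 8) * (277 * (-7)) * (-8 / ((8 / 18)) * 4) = -4078548 / 19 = -214660.42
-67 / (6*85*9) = -67 / 4590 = -0.01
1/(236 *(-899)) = -1/212164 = -0.00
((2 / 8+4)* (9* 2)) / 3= 51 / 2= 25.50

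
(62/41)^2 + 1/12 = 47809/20172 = 2.37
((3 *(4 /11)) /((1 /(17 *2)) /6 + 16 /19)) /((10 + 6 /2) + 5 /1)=2584 /36113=0.07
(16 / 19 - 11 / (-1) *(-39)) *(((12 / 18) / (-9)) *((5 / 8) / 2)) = 40675 / 4104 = 9.91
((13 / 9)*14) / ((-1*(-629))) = 182 / 5661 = 0.03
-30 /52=-15 /26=-0.58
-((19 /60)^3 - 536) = 115769141 /216000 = 535.97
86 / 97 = 0.89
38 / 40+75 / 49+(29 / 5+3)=2211 / 196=11.28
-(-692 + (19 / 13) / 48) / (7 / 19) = 8203991 / 4368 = 1878.20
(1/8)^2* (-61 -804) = -865/64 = -13.52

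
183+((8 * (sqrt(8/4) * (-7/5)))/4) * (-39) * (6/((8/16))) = 183+6552 * sqrt(2)/5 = 2036.19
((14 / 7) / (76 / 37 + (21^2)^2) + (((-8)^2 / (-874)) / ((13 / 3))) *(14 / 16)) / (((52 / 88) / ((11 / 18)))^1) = -73087985498 / 4782931278021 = -0.02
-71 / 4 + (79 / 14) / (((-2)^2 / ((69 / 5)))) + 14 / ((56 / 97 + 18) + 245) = 12677967 / 7158760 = 1.77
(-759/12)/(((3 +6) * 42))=-253/1512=-0.17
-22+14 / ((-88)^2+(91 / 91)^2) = -170376 / 7745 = -22.00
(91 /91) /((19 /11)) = 11 /19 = 0.58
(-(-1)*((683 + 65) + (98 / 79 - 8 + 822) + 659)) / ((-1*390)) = -58519 / 10270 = -5.70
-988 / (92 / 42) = -10374 / 23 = -451.04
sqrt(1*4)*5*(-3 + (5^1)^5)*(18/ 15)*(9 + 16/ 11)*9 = 38775240/ 11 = 3525021.82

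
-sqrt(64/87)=-8 *sqrt(87)/87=-0.86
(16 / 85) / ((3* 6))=8 / 765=0.01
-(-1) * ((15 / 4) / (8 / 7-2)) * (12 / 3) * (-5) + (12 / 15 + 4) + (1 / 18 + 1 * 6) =4426 / 45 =98.36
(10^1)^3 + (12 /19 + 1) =19031 /19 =1001.63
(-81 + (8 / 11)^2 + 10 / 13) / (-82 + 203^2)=-0.00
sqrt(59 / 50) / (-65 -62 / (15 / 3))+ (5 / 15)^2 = 1 / 9 -sqrt(118) / 774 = 0.10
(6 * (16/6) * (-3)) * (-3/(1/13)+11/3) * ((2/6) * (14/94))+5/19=226273/2679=84.46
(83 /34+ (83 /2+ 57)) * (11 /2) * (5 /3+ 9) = 100672 /17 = 5921.88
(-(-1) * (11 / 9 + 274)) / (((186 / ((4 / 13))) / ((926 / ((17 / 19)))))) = 87160676 / 184977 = 471.20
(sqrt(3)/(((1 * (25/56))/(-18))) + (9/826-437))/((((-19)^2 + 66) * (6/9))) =-1082859/705404-216 * sqrt(3)/1525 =-1.78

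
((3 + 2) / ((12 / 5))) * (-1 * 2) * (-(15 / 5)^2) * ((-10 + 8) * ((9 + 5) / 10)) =-105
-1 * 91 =-91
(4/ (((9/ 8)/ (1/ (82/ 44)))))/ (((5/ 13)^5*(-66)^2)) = 5940688/ 114159375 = 0.05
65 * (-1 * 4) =-260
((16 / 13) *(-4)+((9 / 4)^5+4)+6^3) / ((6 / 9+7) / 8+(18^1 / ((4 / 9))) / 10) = 54461115 / 1000064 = 54.46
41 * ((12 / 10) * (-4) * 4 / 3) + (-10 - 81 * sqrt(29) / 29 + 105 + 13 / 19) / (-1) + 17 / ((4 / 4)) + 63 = -26418 / 95 + 81 * sqrt(29) / 29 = -263.04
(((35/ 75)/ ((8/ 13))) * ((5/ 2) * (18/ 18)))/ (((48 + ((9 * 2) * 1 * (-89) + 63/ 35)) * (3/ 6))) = -0.00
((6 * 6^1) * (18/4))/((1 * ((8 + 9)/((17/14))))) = 11.57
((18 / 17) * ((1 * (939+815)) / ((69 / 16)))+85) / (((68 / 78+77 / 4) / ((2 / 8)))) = 7863141 / 1227349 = 6.41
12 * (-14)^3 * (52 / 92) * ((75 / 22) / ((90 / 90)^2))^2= -601965000 / 2783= -216300.75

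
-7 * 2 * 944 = -13216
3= 3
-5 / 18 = -0.28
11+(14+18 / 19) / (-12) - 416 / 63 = 3772 / 1197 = 3.15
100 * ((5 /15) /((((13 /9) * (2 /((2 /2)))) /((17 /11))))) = 2550 /143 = 17.83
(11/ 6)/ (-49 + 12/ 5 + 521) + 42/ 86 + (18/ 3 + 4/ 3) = 4789061/ 611976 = 7.83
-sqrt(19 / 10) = -1.38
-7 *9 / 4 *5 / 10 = -63 / 8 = -7.88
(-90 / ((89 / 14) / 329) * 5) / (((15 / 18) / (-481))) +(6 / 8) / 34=162705292107 / 12104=13442274.63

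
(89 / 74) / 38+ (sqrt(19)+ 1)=2901 / 2812+ sqrt(19)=5.39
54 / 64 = 27 / 32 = 0.84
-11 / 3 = -3.67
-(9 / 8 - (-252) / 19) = -2187 / 152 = -14.39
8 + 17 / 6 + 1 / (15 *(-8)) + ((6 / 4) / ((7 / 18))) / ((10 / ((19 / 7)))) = 23269 / 1960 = 11.87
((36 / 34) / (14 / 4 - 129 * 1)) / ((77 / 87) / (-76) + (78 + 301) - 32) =-238032 / 9789722629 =-0.00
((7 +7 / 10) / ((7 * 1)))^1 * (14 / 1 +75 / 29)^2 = 2544971 / 8410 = 302.61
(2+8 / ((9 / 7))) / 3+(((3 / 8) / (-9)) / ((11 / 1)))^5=3514694565887 / 1282388557824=2.74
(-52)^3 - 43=-140651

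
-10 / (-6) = 5 / 3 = 1.67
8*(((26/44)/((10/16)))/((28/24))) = 2496/385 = 6.48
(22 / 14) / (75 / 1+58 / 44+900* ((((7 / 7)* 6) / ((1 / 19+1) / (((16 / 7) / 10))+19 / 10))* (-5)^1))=-24926 / 64624441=-0.00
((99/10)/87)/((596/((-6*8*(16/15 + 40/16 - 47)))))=42999/108025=0.40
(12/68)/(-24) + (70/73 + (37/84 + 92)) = 19471117/208488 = 93.39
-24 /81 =-8 /27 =-0.30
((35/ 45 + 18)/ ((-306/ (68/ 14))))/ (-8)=169/ 4536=0.04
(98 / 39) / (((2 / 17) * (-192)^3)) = -833 / 276037632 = -0.00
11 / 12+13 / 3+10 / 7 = 187 / 28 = 6.68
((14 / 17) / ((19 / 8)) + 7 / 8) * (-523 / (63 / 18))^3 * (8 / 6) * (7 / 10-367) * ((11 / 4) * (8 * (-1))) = -3466170716912508 / 79135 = -43800729347.48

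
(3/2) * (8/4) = 3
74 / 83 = 0.89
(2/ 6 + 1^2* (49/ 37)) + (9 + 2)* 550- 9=670735/ 111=6042.66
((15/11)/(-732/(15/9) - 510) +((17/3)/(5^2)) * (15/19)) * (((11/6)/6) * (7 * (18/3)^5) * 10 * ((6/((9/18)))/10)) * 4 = 1521291456/10735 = 141713.22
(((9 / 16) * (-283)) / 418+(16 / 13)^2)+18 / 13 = 2846677 / 1130272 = 2.52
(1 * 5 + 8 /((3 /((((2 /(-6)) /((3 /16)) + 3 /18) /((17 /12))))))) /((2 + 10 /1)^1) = 301 /1836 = 0.16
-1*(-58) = 58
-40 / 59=-0.68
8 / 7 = 1.14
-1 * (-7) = 7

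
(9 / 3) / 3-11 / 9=-2 / 9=-0.22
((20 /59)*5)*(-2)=-200 /59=-3.39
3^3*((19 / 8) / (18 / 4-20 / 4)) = -513 / 4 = -128.25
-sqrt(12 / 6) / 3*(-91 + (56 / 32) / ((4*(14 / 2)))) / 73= 485*sqrt(2) / 1168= 0.59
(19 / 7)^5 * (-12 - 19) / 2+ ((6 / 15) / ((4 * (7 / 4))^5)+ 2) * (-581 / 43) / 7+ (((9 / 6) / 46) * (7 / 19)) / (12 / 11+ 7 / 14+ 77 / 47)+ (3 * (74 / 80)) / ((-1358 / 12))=-222836325253610861 / 97417941151020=-2287.43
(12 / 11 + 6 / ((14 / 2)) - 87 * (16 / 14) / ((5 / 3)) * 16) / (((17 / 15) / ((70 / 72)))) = -305615 / 374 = -817.15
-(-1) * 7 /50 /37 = 7 /1850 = 0.00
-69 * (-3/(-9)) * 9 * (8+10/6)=-2001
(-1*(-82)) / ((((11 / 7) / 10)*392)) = 205 / 154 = 1.33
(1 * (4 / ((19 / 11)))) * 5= 220 / 19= 11.58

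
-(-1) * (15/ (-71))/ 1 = -15/ 71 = -0.21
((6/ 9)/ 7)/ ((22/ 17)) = 0.07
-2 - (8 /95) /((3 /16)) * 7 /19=-2.17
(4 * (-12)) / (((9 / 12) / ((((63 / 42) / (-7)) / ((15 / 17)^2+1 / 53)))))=735216 / 42749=17.20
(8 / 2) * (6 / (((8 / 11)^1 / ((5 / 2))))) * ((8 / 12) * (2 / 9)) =110 / 9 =12.22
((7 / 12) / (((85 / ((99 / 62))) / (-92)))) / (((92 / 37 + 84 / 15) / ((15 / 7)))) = -0.27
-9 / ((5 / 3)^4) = -729 / 625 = -1.17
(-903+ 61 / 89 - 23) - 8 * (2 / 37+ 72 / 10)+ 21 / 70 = -32371739 / 32930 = -983.05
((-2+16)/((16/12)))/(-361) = -21/722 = -0.03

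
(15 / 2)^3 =3375 / 8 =421.88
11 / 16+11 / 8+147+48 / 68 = 40737 / 272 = 149.77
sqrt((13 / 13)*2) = sqrt(2) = 1.41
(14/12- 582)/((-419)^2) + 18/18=1049881/1053366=1.00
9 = 9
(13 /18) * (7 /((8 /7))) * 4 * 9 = 637 /4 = 159.25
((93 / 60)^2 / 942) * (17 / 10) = 0.00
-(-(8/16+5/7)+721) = -10077/14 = -719.79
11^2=121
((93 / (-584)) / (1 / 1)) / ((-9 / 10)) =155 / 876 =0.18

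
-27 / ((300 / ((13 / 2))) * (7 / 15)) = -351 / 280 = -1.25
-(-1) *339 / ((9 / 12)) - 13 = 439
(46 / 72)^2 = 529 / 1296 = 0.41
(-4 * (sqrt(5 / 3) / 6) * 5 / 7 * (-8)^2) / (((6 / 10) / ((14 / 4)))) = -1600 * sqrt(15) / 27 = -229.51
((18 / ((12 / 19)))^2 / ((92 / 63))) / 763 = 29241 / 40112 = 0.73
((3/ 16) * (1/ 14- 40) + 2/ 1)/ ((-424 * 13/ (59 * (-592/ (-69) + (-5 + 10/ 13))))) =282865411/ 1107515136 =0.26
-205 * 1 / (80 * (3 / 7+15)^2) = -2009 / 186624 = -0.01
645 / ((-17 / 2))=-1290 / 17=-75.88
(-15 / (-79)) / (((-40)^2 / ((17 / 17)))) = 3 / 25280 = 0.00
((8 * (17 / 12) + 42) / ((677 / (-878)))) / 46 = -70240 / 46713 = -1.50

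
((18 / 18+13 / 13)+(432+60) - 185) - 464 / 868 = 66937 / 217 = 308.47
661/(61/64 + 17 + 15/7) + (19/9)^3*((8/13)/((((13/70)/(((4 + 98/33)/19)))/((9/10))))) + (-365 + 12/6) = -433561225739/1355662737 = -319.81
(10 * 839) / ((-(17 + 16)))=-8390 / 33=-254.24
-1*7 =-7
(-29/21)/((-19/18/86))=14964/133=112.51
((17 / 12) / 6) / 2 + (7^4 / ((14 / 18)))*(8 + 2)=4445297 / 144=30870.12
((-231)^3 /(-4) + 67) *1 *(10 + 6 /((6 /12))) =135593249 /2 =67796624.50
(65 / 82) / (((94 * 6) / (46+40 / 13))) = 1595 / 23124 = 0.07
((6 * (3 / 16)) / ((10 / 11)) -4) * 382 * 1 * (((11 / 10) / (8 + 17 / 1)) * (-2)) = 464321 / 5000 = 92.86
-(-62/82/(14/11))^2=-116281/329476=-0.35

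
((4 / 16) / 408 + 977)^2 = 2542318636225 / 2663424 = 954530.20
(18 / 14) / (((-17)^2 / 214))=1926 / 2023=0.95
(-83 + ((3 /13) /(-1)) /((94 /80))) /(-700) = 50833 /427700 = 0.12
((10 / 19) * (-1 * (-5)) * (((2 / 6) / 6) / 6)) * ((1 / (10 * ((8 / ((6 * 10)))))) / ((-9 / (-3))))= 25 / 4104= 0.01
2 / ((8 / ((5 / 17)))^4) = 625 / 171051008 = 0.00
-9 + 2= -7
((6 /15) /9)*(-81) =-18 /5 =-3.60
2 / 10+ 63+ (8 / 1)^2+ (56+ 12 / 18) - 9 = 2623 / 15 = 174.87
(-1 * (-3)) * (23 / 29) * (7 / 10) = 483 / 290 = 1.67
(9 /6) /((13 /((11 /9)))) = 11 /78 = 0.14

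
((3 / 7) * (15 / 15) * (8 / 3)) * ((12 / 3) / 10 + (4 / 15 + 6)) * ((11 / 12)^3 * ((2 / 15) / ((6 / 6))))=1331 / 1701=0.78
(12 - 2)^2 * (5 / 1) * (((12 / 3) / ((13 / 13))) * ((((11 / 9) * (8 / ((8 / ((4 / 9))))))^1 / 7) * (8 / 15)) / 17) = 140800 / 28917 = 4.87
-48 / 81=-16 / 27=-0.59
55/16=3.44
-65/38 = -1.71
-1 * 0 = 0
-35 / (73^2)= -35 / 5329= -0.01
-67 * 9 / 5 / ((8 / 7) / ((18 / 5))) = -37989 / 100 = -379.89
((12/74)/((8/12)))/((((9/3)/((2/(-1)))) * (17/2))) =-12/629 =-0.02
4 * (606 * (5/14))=6060/7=865.71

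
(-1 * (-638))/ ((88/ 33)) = 957/ 4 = 239.25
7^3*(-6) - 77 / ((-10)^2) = -205877 / 100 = -2058.77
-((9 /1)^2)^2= -6561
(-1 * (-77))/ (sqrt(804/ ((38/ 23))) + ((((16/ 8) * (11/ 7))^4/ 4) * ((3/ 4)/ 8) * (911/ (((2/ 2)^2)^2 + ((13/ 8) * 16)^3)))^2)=-3296354048860822391952663184608192/ 1483120006165644239274520564262760557 + 12351318059362547705114564581773312 * sqrt(175674)/ 1483120006165644239274520564262760557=3.49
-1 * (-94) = 94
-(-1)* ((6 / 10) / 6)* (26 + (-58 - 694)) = -363 / 5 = -72.60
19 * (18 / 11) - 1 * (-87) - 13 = 1156 / 11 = 105.09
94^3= 830584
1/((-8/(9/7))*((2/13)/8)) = -8.36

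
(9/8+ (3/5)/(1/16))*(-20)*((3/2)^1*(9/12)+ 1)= -7293/16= -455.81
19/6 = 3.17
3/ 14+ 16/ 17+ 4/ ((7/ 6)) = 1091/ 238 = 4.58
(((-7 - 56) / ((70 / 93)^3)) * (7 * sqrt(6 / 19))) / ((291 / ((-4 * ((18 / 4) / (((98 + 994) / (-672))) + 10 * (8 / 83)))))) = -2350331154 * sqrt(114) / 1740022375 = -14.42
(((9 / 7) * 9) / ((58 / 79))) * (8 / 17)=25596 / 3451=7.42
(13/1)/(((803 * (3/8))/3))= 104/803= 0.13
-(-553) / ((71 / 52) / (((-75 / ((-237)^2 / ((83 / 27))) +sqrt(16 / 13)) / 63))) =-107900 / 4088961 +1264* sqrt(13) / 639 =7.11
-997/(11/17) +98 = -15871/11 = -1442.82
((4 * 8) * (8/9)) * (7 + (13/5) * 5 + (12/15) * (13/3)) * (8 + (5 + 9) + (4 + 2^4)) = 1261568/45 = 28034.84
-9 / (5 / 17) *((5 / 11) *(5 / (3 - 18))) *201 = 10251 / 11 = 931.91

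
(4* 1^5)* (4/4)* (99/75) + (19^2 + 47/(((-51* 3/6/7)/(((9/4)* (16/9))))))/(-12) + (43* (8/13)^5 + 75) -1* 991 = -5298510341663/5680782900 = -932.71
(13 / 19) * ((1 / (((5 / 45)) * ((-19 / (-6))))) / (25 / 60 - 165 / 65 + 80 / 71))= -7775352 / 3978581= -1.95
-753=-753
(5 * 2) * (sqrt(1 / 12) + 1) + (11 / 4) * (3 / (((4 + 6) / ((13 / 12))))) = 5 * sqrt(3) / 3 + 1743 / 160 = 13.78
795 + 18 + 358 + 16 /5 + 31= 6026 /5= 1205.20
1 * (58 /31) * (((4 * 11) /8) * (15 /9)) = 1595 /93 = 17.15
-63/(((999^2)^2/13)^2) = -1183/110225327118882669776889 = -0.00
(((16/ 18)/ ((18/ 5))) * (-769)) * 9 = -1708.89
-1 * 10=-10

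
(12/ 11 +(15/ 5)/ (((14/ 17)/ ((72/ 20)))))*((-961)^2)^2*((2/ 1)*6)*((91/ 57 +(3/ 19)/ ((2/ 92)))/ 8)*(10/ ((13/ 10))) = 23555528473012386450/ 19019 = 1238526130343992.14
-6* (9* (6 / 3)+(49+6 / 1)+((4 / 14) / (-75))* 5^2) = -3062 / 7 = -437.43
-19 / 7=-2.71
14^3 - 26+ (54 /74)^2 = 3721671 /1369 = 2718.53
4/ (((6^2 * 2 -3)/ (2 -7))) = -0.29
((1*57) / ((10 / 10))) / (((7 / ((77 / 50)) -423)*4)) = -627 / 18412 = -0.03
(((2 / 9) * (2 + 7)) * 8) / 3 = 16 / 3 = 5.33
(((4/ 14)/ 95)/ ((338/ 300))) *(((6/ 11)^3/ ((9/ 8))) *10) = 115200/ 29916887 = 0.00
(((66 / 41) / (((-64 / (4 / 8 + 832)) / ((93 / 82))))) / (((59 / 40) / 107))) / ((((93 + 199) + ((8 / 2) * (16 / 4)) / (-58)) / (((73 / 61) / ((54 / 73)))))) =-1043166431395 / 109188938112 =-9.55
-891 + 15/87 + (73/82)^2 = -173553275/194996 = -890.04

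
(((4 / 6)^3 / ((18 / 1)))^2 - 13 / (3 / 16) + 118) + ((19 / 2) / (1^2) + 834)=105363131 / 118098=892.17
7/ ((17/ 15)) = 105/ 17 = 6.18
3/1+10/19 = 67/19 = 3.53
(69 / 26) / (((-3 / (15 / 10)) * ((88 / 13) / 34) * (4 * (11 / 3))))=-3519 / 7744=-0.45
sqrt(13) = 3.61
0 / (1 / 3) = 0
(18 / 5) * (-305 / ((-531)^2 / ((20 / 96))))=-305 / 375948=-0.00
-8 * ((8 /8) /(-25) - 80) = 640.32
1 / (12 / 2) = 1 / 6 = 0.17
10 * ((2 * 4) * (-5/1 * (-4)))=1600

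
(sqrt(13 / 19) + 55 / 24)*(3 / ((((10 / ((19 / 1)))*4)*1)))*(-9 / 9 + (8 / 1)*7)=33*sqrt(247) / 8 + 11495 / 64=244.44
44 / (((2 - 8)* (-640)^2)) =-11 / 614400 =-0.00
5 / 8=0.62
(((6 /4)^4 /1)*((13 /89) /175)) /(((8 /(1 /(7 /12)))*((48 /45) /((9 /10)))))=85293 /111641600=0.00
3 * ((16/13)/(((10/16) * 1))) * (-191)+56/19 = -1389896/1235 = -1125.42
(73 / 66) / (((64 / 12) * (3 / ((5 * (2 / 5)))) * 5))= 73 / 2640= 0.03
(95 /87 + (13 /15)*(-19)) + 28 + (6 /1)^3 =228.63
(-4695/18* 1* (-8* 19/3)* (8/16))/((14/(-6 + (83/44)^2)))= -140557345/121968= -1152.41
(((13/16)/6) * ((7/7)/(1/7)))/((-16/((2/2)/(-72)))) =91/110592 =0.00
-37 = -37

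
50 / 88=25 / 44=0.57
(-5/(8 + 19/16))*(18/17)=-0.58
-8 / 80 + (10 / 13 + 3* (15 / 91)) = 1059 / 910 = 1.16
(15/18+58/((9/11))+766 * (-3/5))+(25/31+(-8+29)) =-1021339/2790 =-366.07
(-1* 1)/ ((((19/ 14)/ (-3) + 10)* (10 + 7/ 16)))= -672/ 66967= -0.01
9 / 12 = 3 / 4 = 0.75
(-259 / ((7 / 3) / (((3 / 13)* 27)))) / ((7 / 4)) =-35964 / 91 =-395.21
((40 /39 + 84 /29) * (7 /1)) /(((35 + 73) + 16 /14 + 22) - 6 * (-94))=108682 /2751723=0.04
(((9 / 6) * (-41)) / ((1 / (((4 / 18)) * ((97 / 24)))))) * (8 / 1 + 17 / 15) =-544849 / 1080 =-504.49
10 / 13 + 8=114 / 13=8.77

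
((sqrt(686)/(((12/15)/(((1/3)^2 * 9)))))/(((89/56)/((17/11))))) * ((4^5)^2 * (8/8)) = 8734638080 * sqrt(14)/979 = 33383067.51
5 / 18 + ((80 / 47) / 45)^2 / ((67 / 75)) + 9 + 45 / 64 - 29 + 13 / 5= -20993805583 / 1278745920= -16.42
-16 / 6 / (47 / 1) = -8 / 141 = -0.06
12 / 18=2 / 3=0.67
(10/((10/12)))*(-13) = -156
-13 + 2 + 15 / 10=-19 / 2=-9.50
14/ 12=7/ 6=1.17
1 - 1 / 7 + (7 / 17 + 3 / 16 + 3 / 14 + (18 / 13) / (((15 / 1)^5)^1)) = 3489163183 / 2088450000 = 1.67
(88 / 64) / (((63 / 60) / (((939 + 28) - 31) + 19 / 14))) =721765 / 588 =1227.49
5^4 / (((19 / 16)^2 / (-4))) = -640000 / 361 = -1772.85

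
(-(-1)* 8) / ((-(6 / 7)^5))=-16807 / 972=-17.29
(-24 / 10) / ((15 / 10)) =-8 / 5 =-1.60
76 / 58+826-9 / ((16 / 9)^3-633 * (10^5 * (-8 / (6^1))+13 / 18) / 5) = 2952325347366022 / 3568582657919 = 827.31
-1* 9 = -9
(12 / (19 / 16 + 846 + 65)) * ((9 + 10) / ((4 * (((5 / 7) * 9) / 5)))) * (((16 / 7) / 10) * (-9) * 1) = -2432 / 24325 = -0.10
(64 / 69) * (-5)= -320 / 69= -4.64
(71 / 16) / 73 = 71 / 1168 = 0.06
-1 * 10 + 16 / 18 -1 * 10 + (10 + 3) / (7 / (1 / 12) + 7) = -1195 / 63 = -18.97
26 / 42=13 / 21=0.62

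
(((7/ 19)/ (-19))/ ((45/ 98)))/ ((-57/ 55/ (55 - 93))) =-15092/ 9747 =-1.55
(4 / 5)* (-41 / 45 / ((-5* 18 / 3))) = 82 / 3375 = 0.02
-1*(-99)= 99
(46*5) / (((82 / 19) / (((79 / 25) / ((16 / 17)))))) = 586891 / 3280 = 178.93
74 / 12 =37 / 6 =6.17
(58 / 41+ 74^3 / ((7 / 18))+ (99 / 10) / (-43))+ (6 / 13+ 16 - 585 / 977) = 1633296372866157 / 1567430410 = 1042021.62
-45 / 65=-9 / 13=-0.69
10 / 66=5 / 33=0.15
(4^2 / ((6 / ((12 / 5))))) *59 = 1888 / 5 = 377.60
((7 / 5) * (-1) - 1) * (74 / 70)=-444 / 175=-2.54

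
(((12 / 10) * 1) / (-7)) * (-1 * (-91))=-78 / 5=-15.60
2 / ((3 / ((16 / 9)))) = 32 / 27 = 1.19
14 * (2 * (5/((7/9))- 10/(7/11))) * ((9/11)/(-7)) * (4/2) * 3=14040/77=182.34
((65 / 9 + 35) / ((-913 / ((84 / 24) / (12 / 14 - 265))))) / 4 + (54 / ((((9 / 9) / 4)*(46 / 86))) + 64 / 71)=20083030710335 / 49621098978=404.73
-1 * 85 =-85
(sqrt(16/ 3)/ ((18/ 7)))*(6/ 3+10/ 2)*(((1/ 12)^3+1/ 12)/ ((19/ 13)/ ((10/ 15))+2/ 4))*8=2639*sqrt(3)/ 2916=1.57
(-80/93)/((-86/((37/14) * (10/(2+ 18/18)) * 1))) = 7400/83979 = 0.09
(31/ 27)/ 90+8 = 8.01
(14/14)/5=0.20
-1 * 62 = -62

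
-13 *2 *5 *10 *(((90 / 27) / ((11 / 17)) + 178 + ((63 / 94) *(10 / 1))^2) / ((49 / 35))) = -108066536500 / 510279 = -211779.31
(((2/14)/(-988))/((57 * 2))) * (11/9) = -0.00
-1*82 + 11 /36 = -2941 /36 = -81.69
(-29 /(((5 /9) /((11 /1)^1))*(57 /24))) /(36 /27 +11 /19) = -68904 /545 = -126.43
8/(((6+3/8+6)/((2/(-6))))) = -64/297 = -0.22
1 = 1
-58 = -58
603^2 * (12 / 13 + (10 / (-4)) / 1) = -14907969 / 26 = -573383.42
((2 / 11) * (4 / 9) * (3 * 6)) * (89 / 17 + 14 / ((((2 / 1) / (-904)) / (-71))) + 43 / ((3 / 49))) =654539.01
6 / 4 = 3 / 2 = 1.50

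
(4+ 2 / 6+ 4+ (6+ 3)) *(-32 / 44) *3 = -416 / 11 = -37.82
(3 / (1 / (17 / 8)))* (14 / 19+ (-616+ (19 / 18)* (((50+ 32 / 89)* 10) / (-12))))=-113762385 / 27056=-4204.70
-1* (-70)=70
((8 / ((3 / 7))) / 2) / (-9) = -28 / 27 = -1.04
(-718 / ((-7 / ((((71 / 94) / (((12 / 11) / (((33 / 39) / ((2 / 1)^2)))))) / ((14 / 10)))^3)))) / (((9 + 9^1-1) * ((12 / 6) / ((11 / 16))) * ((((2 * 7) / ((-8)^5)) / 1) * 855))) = -62597688916534475 / 9628809732871763616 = -0.01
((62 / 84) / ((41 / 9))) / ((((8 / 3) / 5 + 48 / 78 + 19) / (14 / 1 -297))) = -5132205 / 2255246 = -2.28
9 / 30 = 3 / 10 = 0.30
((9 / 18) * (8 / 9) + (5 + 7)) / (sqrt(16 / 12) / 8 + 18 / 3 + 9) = 8960 / 10799 - 448 * sqrt(3) / 97191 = 0.82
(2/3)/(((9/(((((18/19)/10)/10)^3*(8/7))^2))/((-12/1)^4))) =816293376/562804728759765625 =0.00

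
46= 46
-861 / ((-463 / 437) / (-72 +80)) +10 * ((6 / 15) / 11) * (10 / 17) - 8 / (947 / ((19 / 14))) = 3731450837812 / 573945449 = 6501.40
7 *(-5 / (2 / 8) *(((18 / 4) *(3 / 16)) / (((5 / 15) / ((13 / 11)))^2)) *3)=-4312035 / 968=-4454.58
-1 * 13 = -13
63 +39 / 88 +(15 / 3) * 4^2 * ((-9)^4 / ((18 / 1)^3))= 13503 / 88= 153.44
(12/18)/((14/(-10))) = -10/21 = -0.48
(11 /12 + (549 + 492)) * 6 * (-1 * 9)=-112527 /2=-56263.50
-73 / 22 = -3.32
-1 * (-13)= 13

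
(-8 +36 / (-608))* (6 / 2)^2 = -11025 / 152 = -72.53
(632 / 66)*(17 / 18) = 2686 / 297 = 9.04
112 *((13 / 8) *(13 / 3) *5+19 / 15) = 20426 / 5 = 4085.20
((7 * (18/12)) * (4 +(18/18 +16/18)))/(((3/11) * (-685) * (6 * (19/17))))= -0.05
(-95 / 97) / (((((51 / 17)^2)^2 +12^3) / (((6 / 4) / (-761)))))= 95 / 89023302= 0.00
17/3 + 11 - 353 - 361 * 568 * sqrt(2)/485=-205048 * sqrt(2)/485 - 1009/3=-934.23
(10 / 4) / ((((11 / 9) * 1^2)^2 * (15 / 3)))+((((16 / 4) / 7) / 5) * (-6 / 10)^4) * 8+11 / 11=1.45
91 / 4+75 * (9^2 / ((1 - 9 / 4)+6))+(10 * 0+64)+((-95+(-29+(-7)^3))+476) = 104477 / 76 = 1374.70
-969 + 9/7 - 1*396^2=-1104486/7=-157783.71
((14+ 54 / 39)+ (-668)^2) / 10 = 2900556 / 65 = 44623.94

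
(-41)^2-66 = 1615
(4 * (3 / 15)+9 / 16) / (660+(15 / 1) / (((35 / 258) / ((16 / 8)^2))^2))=5341 / 53708352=0.00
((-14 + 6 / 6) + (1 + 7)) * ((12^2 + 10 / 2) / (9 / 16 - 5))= 11920 / 71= 167.89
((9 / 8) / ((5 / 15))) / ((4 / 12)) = 81 / 8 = 10.12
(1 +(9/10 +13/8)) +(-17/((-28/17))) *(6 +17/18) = 47377/630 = 75.20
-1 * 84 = -84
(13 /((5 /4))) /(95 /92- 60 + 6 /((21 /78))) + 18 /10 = 179119 /118115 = 1.52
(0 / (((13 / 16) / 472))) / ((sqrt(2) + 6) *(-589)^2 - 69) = 0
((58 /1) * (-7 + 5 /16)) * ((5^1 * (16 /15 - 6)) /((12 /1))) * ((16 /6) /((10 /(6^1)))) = 114811 /90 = 1275.68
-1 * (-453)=453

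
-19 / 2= -9.50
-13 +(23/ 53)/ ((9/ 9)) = -666/ 53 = -12.57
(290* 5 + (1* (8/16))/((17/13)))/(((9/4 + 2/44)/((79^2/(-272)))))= -3385386763/233512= -14497.70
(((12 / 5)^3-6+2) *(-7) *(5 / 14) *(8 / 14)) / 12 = -614 / 525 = -1.17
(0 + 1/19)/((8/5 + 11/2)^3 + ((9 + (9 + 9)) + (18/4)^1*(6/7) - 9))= 7000/50509163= 0.00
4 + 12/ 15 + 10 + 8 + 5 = 139/ 5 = 27.80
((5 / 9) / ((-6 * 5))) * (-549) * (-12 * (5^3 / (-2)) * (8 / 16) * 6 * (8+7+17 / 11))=378477.27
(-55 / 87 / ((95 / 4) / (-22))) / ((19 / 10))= 9680 / 31407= 0.31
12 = 12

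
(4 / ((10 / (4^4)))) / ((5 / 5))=512 / 5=102.40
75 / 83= 0.90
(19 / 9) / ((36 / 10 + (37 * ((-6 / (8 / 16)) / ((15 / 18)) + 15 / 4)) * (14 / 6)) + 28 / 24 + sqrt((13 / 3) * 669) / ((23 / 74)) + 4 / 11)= -70229627380 / 29324507049273 - 82376800 * sqrt(2899) / 9774835683091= -0.00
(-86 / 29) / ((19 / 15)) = -1290 / 551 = -2.34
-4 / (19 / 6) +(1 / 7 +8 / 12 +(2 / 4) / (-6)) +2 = 2335 / 1596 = 1.46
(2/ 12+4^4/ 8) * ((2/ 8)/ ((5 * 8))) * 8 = 193/ 120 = 1.61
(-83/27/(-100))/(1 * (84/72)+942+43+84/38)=1577/50703750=0.00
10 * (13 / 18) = 65 / 9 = 7.22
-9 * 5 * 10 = -450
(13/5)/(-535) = -13/2675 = -0.00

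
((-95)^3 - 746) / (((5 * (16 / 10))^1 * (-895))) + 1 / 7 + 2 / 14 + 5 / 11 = 66483437 / 551320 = 120.59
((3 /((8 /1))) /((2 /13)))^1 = 39 /16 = 2.44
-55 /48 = -1.15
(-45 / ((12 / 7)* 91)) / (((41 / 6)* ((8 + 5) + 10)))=-45 / 24518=-0.00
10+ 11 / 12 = 131 / 12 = 10.92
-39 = -39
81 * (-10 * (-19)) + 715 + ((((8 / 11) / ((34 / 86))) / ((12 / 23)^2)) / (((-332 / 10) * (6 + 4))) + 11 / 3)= 18001605557 / 1117512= 16108.65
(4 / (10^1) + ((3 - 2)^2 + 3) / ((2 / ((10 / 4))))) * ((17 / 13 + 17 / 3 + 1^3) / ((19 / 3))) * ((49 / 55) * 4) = 1645812 / 67925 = 24.23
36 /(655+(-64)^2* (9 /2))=36 /19087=0.00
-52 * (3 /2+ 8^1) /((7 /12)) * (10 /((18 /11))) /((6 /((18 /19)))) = -5720 /7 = -817.14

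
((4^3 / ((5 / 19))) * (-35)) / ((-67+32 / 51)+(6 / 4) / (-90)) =8682240 / 67717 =128.21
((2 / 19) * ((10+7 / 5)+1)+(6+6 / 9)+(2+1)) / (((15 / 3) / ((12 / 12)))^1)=3127 / 1425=2.19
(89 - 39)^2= 2500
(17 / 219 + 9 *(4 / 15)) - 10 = -7.52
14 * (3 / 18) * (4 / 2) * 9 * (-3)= -126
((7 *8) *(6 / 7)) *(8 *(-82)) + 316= -31172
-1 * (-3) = 3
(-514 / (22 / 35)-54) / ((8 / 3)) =-28767 / 88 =-326.90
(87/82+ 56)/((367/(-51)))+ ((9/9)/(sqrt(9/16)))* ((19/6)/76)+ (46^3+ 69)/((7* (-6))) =-630269629/270846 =-2327.04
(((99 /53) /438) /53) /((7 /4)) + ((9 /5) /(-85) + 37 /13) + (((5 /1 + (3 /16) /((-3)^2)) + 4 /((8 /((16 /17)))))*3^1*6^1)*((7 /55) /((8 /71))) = 114.48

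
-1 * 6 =-6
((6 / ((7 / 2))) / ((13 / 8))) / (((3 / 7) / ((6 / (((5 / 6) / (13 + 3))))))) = 283.57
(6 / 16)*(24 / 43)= 9 / 43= 0.21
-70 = -70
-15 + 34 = 19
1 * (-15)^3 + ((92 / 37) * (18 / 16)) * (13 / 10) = -2494809 / 740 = -3371.36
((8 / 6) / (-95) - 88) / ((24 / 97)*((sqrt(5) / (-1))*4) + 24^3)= -0.01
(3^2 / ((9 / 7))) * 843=5901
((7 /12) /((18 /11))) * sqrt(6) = 77 * sqrt(6) /216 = 0.87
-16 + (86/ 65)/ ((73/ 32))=-73168/ 4745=-15.42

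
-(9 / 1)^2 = -81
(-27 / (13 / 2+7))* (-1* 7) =14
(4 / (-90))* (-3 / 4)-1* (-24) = 721 / 30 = 24.03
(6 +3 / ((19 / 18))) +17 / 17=187 / 19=9.84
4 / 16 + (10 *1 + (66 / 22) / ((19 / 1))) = 791 / 76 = 10.41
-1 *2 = -2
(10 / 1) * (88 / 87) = 880 / 87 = 10.11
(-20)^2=400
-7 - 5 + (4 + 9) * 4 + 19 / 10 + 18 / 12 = 217 / 5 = 43.40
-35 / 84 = -5 / 12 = -0.42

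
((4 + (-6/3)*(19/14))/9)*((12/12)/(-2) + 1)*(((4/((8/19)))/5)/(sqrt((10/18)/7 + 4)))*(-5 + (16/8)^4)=627*sqrt(1799)/35980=0.74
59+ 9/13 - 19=529/13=40.69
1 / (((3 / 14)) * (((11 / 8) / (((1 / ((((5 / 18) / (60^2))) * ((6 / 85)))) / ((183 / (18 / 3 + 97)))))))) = 235334400 / 671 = 350721.91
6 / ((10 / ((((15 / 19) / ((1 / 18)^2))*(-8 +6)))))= -5832 / 19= -306.95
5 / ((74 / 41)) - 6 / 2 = -17 / 74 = -0.23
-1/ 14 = -0.07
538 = 538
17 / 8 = 2.12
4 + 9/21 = 31/7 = 4.43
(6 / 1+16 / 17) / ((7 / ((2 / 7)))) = 236 / 833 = 0.28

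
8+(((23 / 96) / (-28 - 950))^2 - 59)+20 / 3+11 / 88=-389694536687 / 8814956544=-44.21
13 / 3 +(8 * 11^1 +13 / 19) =5302 / 57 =93.02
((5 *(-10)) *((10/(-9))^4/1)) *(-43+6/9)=63500000/19683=3226.13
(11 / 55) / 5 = 1 / 25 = 0.04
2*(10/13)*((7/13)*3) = 420/169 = 2.49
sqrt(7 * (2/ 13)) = sqrt(182)/ 13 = 1.04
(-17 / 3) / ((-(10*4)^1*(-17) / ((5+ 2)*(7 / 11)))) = -49 / 1320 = -0.04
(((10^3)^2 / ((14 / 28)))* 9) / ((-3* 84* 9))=-500000 / 63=-7936.51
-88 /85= -1.04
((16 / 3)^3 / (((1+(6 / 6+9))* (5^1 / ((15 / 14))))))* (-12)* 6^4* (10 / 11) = -35389440 / 847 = -41782.10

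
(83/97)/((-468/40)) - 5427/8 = -61597663/90792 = -678.45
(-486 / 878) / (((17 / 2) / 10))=-0.65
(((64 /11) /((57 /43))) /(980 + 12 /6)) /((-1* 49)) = -1376 /15084993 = -0.00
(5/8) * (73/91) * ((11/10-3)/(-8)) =1387/11648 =0.12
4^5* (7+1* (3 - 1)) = 9216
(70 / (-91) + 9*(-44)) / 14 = -2579 / 91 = -28.34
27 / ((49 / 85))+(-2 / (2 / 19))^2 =19984 / 49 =407.84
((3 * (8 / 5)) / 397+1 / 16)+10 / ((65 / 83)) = 5302957 / 412880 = 12.84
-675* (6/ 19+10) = -6963.16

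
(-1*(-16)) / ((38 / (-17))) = -136 / 19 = -7.16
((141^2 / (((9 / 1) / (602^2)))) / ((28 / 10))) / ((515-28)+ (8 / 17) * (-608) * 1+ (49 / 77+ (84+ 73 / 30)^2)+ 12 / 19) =130608169857000 / 3505077271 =37262.57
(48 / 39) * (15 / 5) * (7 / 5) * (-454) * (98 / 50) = -7474656 / 1625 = -4599.79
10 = 10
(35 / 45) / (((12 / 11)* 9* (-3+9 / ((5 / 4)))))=55 / 2916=0.02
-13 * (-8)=104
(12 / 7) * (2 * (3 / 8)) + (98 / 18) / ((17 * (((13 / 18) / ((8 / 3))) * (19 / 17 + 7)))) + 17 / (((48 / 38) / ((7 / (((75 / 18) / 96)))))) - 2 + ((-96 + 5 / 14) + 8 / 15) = 1954227481 / 941850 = 2074.88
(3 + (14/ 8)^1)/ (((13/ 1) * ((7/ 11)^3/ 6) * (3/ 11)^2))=3059969/ 26754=114.37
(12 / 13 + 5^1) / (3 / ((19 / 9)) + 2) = 1463 / 845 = 1.73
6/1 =6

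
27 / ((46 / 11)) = 297 / 46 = 6.46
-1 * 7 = -7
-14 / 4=-7 / 2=-3.50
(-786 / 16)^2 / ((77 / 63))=1974.49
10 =10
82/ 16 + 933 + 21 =7673/ 8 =959.12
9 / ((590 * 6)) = 3 / 1180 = 0.00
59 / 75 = 0.79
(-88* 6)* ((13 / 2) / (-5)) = 3432 / 5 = 686.40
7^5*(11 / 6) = 184877 / 6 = 30812.83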